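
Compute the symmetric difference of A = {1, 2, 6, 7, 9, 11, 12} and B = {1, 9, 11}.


A = {1, 2, 6, 7, 9, 11, 12}
B = {1, 9, 11}
Operation: symmetric difference
In A only: [2, 6, 7, 12], in B only: []

{2, 6, 7, 12}


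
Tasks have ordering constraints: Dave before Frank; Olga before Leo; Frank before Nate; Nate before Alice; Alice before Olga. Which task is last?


Constraints: Dave before Frank; Olga before Leo; Frank before Nate; Nate before Alice; Alice before Olga
The last task can have nothing scheduled after it, so it must never appear on the left of a 'before'.
Tasks appearing before some other task: Dave, Olga, Frank, Nate, Alice.
The only task not in that list is Leo → it is last.

Leo


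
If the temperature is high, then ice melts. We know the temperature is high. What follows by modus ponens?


Modus ponens: P → Q, P ⊢ Q
P: the temperature is high
Q: ice melts
We have P → Q and P is true.
By modus ponens, Q must be true.

Ice melts


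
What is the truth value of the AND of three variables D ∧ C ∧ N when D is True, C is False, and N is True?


D = True, C = False, N = True
Step 1: D ∧ C = True AND False = False
Step 2: (False) ∧ N = (False) AND True = False
AND is true only when ALL operands are true.

False


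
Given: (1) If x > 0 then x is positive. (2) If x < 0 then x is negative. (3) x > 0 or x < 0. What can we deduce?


Constructive dilemma: (P → Q) ∧ (R → S), P ∨ R ⊢ Q ∨ S
Premise 1: x > 0 → x is positive
Premise 2: x < 0 → x is negative
Premise 3: x > 0 ∨ x < 0
Case 1: Assuming x > 0, then by Premise 1, x is positive.
Case 2: Assuming x < 0, then by Premise 2, x is negative.
Since one of x > 0 or x < 0 must hold, we get x is positive or x is negative.

x is positive or x is negative.


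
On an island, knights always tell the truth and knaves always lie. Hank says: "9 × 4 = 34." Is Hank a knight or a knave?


Statement: "9 × 4 = 34."
Actual: 9 × 4 = 36
Claimed: 34
Statement is FALSE → Hank lies → Knave

Knave


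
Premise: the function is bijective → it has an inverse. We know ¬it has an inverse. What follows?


Modus tollens: P → Q, ¬Q ⊢ ¬P
P: the function is bijective
Q: it has an inverse
We have P → Q and Q is false.
By modus tollens, P must be false.

It is not the case that the function is bijective


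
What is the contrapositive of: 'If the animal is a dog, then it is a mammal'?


Original: If the animal is a dog, then it is a mammal
Contrapositive: If ¬Q, then ¬P
Negate Q: not (it is a mammal)
Negate P: not (the animal is a dog)

If not (it is a mammal), then not (the animal is a dog).


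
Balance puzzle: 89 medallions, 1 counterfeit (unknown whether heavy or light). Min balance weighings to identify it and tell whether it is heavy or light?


Let n = 89. 178 possibilities (n medallions × lighter/heavier); each weighing has 3 outcomes.
Bound for k weighings: say the first weighing puts j medallions on each pan. If it tips, the 2j weighed medallions remain suspects (each with a known direction) and k-1 weighings give 3^(k-1) outcomes; 3^(k-1) is odd, so 2j ≤ 3^(k-1) - 1. If it balances, the n - 2j unweighed medallions remain with direction unknown: 2(n - 2j) ≤ 3^(k-1) - 1 by the same parity argument. Adding, n ≤ (3^(k-1) - 1) + (3^(k-1) - 1)/2 = (3^k - 3)/2, and the classical three-group strategy achieves this (3 medallions in 2 weighings, 12 in 3, 39 in 4, 120 in 5).
So we need the smallest k with (3^k - 3)/2 ≥ 89.
k = 4: (3^4 - 3)/2 = 39 < 89 ✗
k = 5: (3^5 - 3)/2 = 120 ≥ 89 ✓

5


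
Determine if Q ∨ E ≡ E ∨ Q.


Expression 1: Q ∨ E
Expression 2: E ∨ Q
Truth table (Q E | Expr1 Expr2):
  T T |   T     T
  T F |   T     T
  F T |   T     T
  F F |   F     F
All 4 rows agree, so the expressions are logically equivalent.

Yes


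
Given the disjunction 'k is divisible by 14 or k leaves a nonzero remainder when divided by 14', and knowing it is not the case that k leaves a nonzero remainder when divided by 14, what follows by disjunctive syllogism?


Disjunctive syllogism: P ∨ Q, ¬P ⊢ Q
Disjunction: k is divisible by 14 ∨ k leaves a nonzero remainder when divided by 14
We know it is not the case that k leaves a nonzero remainder when divided by 14.
By disjunctive syllogism, the other disjunct must be true.

k is divisible by 14


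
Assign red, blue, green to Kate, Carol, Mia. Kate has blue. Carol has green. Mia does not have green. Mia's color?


From clues:
  Carol → green
  Kate → blue
By elimination, Mia gets the remaining.

red


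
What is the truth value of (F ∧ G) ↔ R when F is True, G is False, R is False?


F = True, G = False, R = False
Step 1: F ∧ G = True AND False = False
Step 2: (False) ↔ R: true when both sides have same truth value.
Result: False ↔ False = True

True


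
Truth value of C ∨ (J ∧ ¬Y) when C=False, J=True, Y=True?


C = False, J = True, Y = True
Expression: C ∨ (J ∧ ¬Y)
Step 1: ¬Y = NOT True = False
Step 2: J ∧ ¬Y = True AND False = False
Step 3: C ∨ (False) = False OR False = False

False


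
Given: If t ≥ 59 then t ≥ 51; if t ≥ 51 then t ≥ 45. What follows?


Hypothetical syllogism: P → Q, Q → R ⊢ P → R
Premise 1: t ≥ 59 → t ≥ 51
Premise 2: t ≥ 51 → t ≥ 45
Chain the implications: the middle term (t ≥ 51) links the two.
Conclusion: If t ≥ 59, then t ≥ 45.

If t ≥ 59, then t ≥ 45.


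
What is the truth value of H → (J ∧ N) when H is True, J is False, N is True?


H = True, J = False, N = True
Step 1: J ∧ N = False AND True = False
Step 2: H → (False): false only when H=True and consequent=False.
Result: False

False


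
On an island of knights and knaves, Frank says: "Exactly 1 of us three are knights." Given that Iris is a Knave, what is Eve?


Frank claims exactly 1 knights among Frank, Iris, Eve.
Given: Iris is a Knave.

Case 1: Frank is a Knight (tells truth)
  Then exactly 1 of the three are knights.
  Counting Frank, Iris: 1 knight(s) so far. Need 0 more → Eve = Knave.
Case 2: Frank is a Knave (lies)
  Then the count is NOT 1.
  If Eve = Knight, count = 1 = 1 → claim would be true, contradicts lie.
  If Eve = Knave, count = 0 ≠ 1 → lie confirmed ✓

Eve is a Knave.

Knave


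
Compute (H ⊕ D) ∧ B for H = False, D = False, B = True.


H = False, D = False, B = True
Step 1: H ⊕ D = False XOR False = False
Step 2: False ∧ B = False AND True = False
XOR true when exactly one of H,D is true; then AND with B.

False


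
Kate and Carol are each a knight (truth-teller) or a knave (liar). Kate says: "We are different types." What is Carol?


Kate says: "We are different types."
Case 1: Kate is a Knight (truth-teller)
  Statement is true → they ARE different → Carol is a Knave
Case 2: Kate is a Knave (liar)
  Statement is false → they are NOT different → Carol is a Knave
In both cases, Carol is a Knave.

Knave


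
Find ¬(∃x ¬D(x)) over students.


Original: ∃x ¬D(x)
Rule: ¬∀→∃, ¬∃→∀, negate predicate.
Negation: ∀x D(x)

∀x D(x)


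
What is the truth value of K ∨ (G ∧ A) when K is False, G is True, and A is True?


K = False, G = True, A = True
Step 1: G ∧ A = True AND True = True
Step 2: K ∨ True = False OR True = True
AND evaluated first (higher precedence); then OR applied.

True


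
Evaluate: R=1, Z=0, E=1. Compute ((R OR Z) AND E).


R OR Z = 1|0 = 1
1 AND 1 = 1

1


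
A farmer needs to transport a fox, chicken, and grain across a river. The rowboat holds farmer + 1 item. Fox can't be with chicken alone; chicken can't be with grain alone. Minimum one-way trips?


1. farmer+chicken → 2. farmer ← 3. farmer+fox → 4. farmer+chicken ← 5. farmer+grain → 6. farmer ← 7. farmer+chicken →
Minimum trips = 7

7


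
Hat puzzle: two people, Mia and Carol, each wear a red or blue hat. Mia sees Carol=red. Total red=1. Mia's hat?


Total red = 1, Carol = red
Red accounted for: 1
Remaining for Mia: 0
Mia's hat is blue.

blue


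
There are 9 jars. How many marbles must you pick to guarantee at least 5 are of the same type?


Pigeonhole: to guarantee k in one of n categories, need (k-1)×n + 1.
k = 5, n = 9
Minimum = (5-1) × 9 + 1 = 4 × 9 + 1

37


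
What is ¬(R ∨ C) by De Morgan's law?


De Morgan's law: ¬(P ∨ Q) ≡ ¬P ∧ ¬Q
¬(R ∨ C) = ¬R ∧ ¬C

¬R ∧ ¬C


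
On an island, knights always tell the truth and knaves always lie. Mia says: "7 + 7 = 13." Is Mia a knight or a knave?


Statement: "7 + 7 = 13."
Actual: 7 + 7 = 14
Claimed: 13
Statement is FALSE → Mia lies → Knave

Knave


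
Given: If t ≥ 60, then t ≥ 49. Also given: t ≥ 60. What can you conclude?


Modus ponens: P → Q, P ⊢ Q
P: t ≥ 60
Q: t ≥ 49
We have P → Q and P is true.
By modus ponens, Q must be true.

t ≥ 49


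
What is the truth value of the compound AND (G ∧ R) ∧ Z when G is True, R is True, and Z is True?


G = True, R = True, Z = True
Step 1: G ∧ R = True AND True = True
Step 2: True ∧ Z = True AND True = True
AND is true only when ALL operands are true.

True


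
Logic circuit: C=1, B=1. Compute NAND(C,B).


C AND B = 1
NOT(1) = 0

0


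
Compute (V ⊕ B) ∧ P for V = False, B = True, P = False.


V = False, B = True, P = False
Step 1: V ⊕ B = False XOR True = True
Step 2: True ∧ P = True AND False = False
XOR true when exactly one of V,B is true; then AND with P.

False


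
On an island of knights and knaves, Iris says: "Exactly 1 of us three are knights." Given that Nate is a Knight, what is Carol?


Iris claims exactly 1 knights among Iris, Nate, Carol.
Given: Nate is a Knight.

Case 1: Iris is a Knight (tells truth)
  Then exactly 1 of the three are knights.
  Counting Iris, Nate: 2 knight(s) so far. Need -1 more → impossible.
Case 2: Iris is a Knave (lies)
  Then the count is NOT 1.
  If Carol = Knave, count = 1 = 1 → claim would be true, contradicts lie.
  If Carol = Knight, count = 2 ≠ 1 → lie confirmed ✓

Carol is a Knight.

Knight


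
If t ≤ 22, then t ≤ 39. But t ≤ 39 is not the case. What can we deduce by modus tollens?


Modus tollens: P → Q, ¬Q ⊢ ¬P
P: t ≤ 22
Q: t ≤ 39
We have P → Q and Q is false.
By modus tollens, P must be false.

It is not the case that t ≤ 22


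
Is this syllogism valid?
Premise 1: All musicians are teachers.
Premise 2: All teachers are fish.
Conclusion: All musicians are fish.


Premise 1: All musicians are teachers.
Premise 2: All teachers are fish.
Conclusion: All musicians are fish.
Barbara syllogism (AAA-1): All A are B, All B are C → All A are C.
Middle term (teachers) distributed in premise 2.

Valid


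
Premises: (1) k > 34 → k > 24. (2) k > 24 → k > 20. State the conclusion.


Hypothetical syllogism: P → Q, Q → R ⊢ P → R
Premise 1: k > 34 → k > 24
Premise 2: k > 24 → k > 20
Chain the implications: the middle term (k > 24) links the two.
Conclusion: If k > 34, then k > 20.

If k > 34, then k > 20.


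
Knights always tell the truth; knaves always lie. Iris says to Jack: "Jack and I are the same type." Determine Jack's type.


Iris says: "Jack and I are the same type."
Case 1: Iris is a Knight (truth-teller)
  Statement is true → they ARE the same → Jack is also a Knight
Case 2: Iris is a Knave (liar)
  Statement is false → they are NOT the same → Jack is a Knight
In both cases, Jack is a Knight.

Knight


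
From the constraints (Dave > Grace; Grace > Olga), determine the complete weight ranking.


Constraints: Dave > Grace; Grace > Olga
Method: at each step, the next-highest is the one remaining person who never appears on the smaller side of a constraint between remaining people.
  Step 1: remaining {Olga, Dave, Grace}; on the smaller side: {Olga, Grace} → Dave is next (Dave > Grace).
  Step 2: remaining {Olga, Grace}; on the smaller side: {Olga} → Grace is next (Grace > Olga).
  Step 3: only Olga remains → lowest.
Final ranking (highest to lowest):

Dave > Grace > Olga


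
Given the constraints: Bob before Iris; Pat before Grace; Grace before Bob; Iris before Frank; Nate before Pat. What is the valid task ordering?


Constraints: Bob before Iris; Pat before Grace; Grace before Bob; Iris before Frank; Nate before Pat
Method: repeatedly schedule the remaining task that has no remaining task required before it.
  Step 1: remaining {Frank, Grace, Nate, Iris, Pat, Bob}; every task except Nate still has a predecessor pending → schedule Nate.
  Step 2: remaining {Frank, Grace, Iris, Pat, Bob}; every task except Pat still has a predecessor pending → schedule Pat.
  Step 3: remaining {Frank, Grace, Iris, Bob}; every task except Grace still has a predecessor pending → schedule Grace.
  Step 4: remaining {Frank, Iris, Bob}; every task except Bob still has a predecessor pending → schedule Bob.
  Step 5: remaining {Frank, Iris}; every task except Iris still has a predecessor pending → schedule Iris.
  Step 6: only Frank remains → schedule Frank.
Resulting order:

Nate → Pat → Grace → Bob → Iris → Frank


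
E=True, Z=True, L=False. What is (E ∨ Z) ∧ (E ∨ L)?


E = True, Z = True, L = False
Expression: (E ∨ Z) ∧ (E ∨ L)
Step 1: E ∨ Z = True OR True = True
Step 2: E ∨ L = True OR False = True
Step 3: (True) ∧ (True) = True AND True = True

True


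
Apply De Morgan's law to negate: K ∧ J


De Morgan's law: ¬(P ∧ Q) ≡ ¬P ∨ ¬Q
¬(K ∧ J) = ¬K ∨ ¬J

¬K ∨ ¬J


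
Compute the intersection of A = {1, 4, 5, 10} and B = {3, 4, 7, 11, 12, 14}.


A = {1, 4, 5, 10}
B = {3, 4, 7, 11, 12, 14}
Operation: intersection
Elements in both: 4

{4}


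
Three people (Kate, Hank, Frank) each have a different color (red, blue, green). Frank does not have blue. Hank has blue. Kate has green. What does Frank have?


From clues:
  Kate → green
  Hank → blue
By elimination, Frank gets the remaining.

red


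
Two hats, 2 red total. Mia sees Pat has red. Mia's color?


Total red = 2, Pat = red
Red accounted for: 1
Remaining for Mia: 1
Mia's hat is red.

red


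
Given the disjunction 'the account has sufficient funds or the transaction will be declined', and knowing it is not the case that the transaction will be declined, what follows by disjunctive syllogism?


Disjunctive syllogism: P ∨ Q, ¬P ⊢ Q
Disjunction: the account has sufficient funds ∨ the transaction will be declined
We know it is not the case that the transaction will be declined.
By disjunctive syllogism, the other disjunct must be true.

The account has sufficient funds


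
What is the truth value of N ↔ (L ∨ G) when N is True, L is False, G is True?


N = True, L = False, G = True
Step 1: L ∨ G = False OR True = True
Step 2: N ↔ (True): true when both sides have same truth value.
Result: True ↔ True = True

True


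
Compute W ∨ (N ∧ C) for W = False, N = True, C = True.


W = False, N = True, C = True
Step 1: N ∧ C = True AND True = True
Step 2: W ∨ True = False OR True = True
AND evaluated first (higher precedence); then OR applied.

True


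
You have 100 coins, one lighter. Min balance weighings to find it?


Each weighing has 3 outcomes (left heavy / balance / right heavy), so k weighings distinguish at most 3^k cases; splitting into three near-equal groups achieves this.
Need 3^k ≥ 100: 3^4 = 81 < 100 ≤ 3^5 = 243
k = ⌈log₃(100)⌉ = 5

5


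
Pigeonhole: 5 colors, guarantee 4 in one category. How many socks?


Pigeonhole: to guarantee k in one of n categories, need (k-1)×n + 1.
k = 4, n = 5
Minimum = (4-1) × 5 + 1 = 3 × 5 + 1

16


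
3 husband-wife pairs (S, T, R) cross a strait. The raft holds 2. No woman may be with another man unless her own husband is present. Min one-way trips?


Label couples S, T, R (H = husband, W = wife).
Counting alone: 6 people, the raft carries 2 and someone must bring it back, so each round trip nets at most +1 on the far side until the last crossing → at least 9 trips. The jealousy constraint makes 9 impossible; the shortest valid schedule has 11:
1. WS+WT →  (far: WS,WT; near: HS,HT,HR,WR)
2. WS ←       (far: WT; near: HS,HT,HR,WS,WR)
3. WS+WR →  (far: WS,WT,WR; near: HS,HT,HR)
4. WS ←       (far: WT,WR; near: HS,HT,HR,WS)
5. HT+HR →  (far: HT,WT,HR,WR; near: HS,WS)
6. HT+WT ←  (far: HR,WR; near: HS,WS,HT,WT)
7. HS+HT →  (far: HS,HT,HR,WR; near: WS,WT)
8. WR ←       (far: HS,HT,HR; near: WS,WT,WR)
9. WS+WT →  (far: HS,WS,HT,WT,HR; near: WR)
10. HR ←      (far: HS,WS,HT,WT; near: HR,WR)
11. HR+WR → (far: all six; near: empty)
In every state each wife is either with her husband or with no other man.
Minimum trips = 11

11


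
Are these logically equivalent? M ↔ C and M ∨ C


Expression 1: M ↔ C
Expression 2: M ∨ C
Truth table (M C | Expr1 Expr2):
  T T |   T     T
  T F |   F     T   ← differ
  F T |   F     T   ← differ
  F F |   T     F   ← differ
Counterexample: M=T, C=F gives Expr1 = F but Expr2 = T, so the expressions are NOT logically equivalent.

No


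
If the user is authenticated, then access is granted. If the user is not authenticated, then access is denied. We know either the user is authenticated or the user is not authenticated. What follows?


Constructive dilemma: (P → Q) ∧ (R → S), P ∨ R ⊢ Q ∨ S
Premise 1: the user is authenticated → access is granted
Premise 2: the user is not authenticated → access is denied
Premise 3: the user is authenticated ∨ the user is not authenticated
Case 1: Assuming the user is authenticated, then by Premise 1, access is granted.
Case 2: Assuming the user is not authenticated, then by Premise 2, access is denied.
Since one of the user is authenticated or the user is not authenticated must hold, we get access is granted or access is denied.

Access is granted or access is denied.


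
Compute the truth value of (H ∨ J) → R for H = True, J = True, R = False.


H = True, J = True, R = False
Step 1: H ∨ J = True OR True = True
Step 2: (True) → R: false only when antecedent=True and R=False.
Result: False

False


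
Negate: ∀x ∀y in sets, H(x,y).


Original: ∀x ∀y H(x,y)
Rule: ¬∀→∃, ¬∃→∀, negate predicate.
Negation: ∃x ∃y ¬H(x,y)

∃x ∃y ¬H(x,y)


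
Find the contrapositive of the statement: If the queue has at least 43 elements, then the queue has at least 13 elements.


Original: If the queue has at least 43 elements, then the queue has at least 13 elements
Contrapositive: If ¬Q, then ¬P
Negate Q: not (the queue has at least 13 elements)
Negate P: not (the queue has at least 43 elements)

If not (the queue has at least 13 elements), then not (the queue has at least 43 elements).


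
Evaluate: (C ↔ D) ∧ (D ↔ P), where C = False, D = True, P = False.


C = False, D = True, P = False
Step 1: C ↔ D is true when C and D have the same value. Result: False
Step 2: D ↔ P is true when D and P have the same value. Result: False
Step 3: False ∧ False = False

False


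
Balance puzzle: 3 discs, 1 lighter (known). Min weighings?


Each weighing has 3 outcomes (left heavy / balance / right heavy), so k weighings distinguish at most 3^k cases; splitting into three near-equal groups achieves this.
Need 3^k ≥ 3: 3^0 = 1 < 3 ≤ 3^1 = 3
k = ⌈log₃(3)⌉ = 1

1


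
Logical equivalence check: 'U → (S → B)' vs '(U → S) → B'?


Expression 1: U → (S → B)
Expression 2: (U → S) → B
Truth table (U S B | Expr1 Expr2):
  T T T |   T     T
  T T F |   F     F
  T F T |   T     T
  T F F |   T     T
  F T T |   T     T
  F T F |   T     F   ← differ
  F F T |   T     T
  F F F |   T     F   ← differ
Counterexample: U=F, S=T, B=F gives Expr1 = T but Expr2 = F, so the expressions are NOT logically equivalent.

No


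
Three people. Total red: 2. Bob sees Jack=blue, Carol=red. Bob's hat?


Total red = 2, seen red = 1
Own red = 2 - 1 = 1
Bob's hat is red.

red


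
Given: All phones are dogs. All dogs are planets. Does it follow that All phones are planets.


Premise 1: All phones are dogs.
Premise 2: All dogs are planets.
Conclusion: All phones are planets.
Barbara syllogism (AAA-1): All A are B, All B are C → All A are C.
Middle term (dogs) distributed in premise 2.

Valid


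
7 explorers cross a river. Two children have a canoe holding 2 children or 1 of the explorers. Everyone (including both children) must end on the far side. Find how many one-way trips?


Per crossing of one of the explorers: children→, one←, one of the explorers→, one← = 4 trips
7 × 4 = 28, + 1 final children→ = 29
Minimum trips = 29

29


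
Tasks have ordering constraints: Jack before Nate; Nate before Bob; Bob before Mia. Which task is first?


Constraints: Jack before Nate; Nate before Bob; Bob before Mia
The first task can have nothing scheduled before it, so it must never appear on the right of a 'before'.
Tasks appearing after some 'before': Nate, Bob, Mia.
The only task not in that list is Jack → it is first.

Jack


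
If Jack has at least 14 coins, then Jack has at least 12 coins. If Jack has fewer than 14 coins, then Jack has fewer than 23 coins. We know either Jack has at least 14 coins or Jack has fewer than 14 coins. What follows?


Constructive dilemma: (P → Q) ∧ (R → S), P ∨ R ⊢ Q ∨ S
Premise 1: Jack has at least 14 coins → Jack has at least 12 coins
Premise 2: Jack has fewer than 14 coins → Jack has fewer than 23 coins
Premise 3: Jack has at least 14 coins ∨ Jack has fewer than 14 coins
Case 1: Assuming Jack has at least 14 coins, then by Premise 1, Jack has at least 12 coins.
Case 2: Assuming Jack has fewer than 14 coins, then by Premise 2, Jack has fewer than 23 coins.
Since one of Jack has at least 14 coins or Jack has fewer than 14 coins must hold, we get Jack has at least 12 coins or Jack has fewer than 23 coins.

Jack has at least 12 coins or Jack has fewer than 23 coins.


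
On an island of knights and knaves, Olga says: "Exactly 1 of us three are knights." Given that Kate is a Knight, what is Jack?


Olga claims exactly 1 knights among Olga, Kate, Jack.
Given: Kate is a Knight.

Case 1: Olga is a Knight (tells truth)
  Then exactly 1 of the three are knights.
  Counting Olga, Kate: 2 knight(s) so far. Need -1 more → impossible.
Case 2: Olga is a Knave (lies)
  Then the count is NOT 1.
  If Jack = Knave, count = 1 = 1 → claim would be true, contradicts lie.
  If Jack = Knight, count = 2 ≠ 1 → lie confirmed ✓

Jack is a Knight.

Knight


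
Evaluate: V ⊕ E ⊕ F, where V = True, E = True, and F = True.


V = True, E = True, F = True
Step 1: V ⊕ E = True XOR True = False
Step 2: False ⊕ F = False XOR True = True
XOR is true when an odd number of operands are true.

True


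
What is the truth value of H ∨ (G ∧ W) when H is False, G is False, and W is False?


H = False, G = False, W = False
Step 1: G ∧ W = False AND False = False
Step 2: H ∨ False = False OR False = False
AND evaluated first (higher precedence); then OR applied.

False


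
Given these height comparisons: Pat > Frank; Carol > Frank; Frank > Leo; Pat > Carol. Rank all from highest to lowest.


Constraints: Pat > Frank; Carol > Frank; Frank > Leo; Pat > Carol
Method: at each step, the next-highest is the one remaining person who never appears on the smaller side of a constraint between remaining people.
  Step 1: remaining {Carol, Frank, Pat, Leo}; on the smaller side: {Carol, Frank, Leo} → Pat is next (Pat > Frank; Pat > Carol).
  Step 2: remaining {Carol, Frank, Leo}; on the smaller side: {Frank, Leo} → Carol is next (Carol > Frank).
  Step 3: remaining {Frank, Leo}; on the smaller side: {Leo} → Frank is next (Frank > Leo).
  Step 4: only Leo remains → lowest.
Final ranking (highest to lowest):

Pat > Carol > Frank > Leo


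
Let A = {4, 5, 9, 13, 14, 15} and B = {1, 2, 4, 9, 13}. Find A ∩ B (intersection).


A = {4, 5, 9, 13, 14, 15}
B = {1, 2, 4, 9, 13}
Operation: intersection
Elements in both: 4, 9, 13

{4, 9, 13}


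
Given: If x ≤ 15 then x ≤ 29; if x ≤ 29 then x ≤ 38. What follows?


Hypothetical syllogism: P → Q, Q → R ⊢ P → R
Premise 1: x ≤ 15 → x ≤ 29
Premise 2: x ≤ 29 → x ≤ 38
Chain the implications: the middle term (x ≤ 29) links the two.
Conclusion: If x ≤ 15, then x ≤ 38.

If x ≤ 15, then x ≤ 38.


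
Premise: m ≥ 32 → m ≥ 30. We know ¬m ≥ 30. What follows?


Modus tollens: P → Q, ¬Q ⊢ ¬P
P: m ≥ 32
Q: m ≥ 30
We have P → Q and Q is false.
By modus tollens, P must be false.

It is not the case that m ≥ 32


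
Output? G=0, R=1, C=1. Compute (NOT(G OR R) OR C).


G OR R = 1
NOT(1) = 0
0 OR 1 = 1

1


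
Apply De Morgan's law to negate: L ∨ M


De Morgan's law: ¬(P ∨ Q) ≡ ¬P ∧ ¬Q
¬(L ∨ M) = ¬L ∧ ¬M

¬L ∧ ¬M


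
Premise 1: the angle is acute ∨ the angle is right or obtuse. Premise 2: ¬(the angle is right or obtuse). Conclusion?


Disjunctive syllogism: P ∨ Q, ¬P ⊢ Q
Disjunction: the angle is acute ∨ the angle is right or obtuse
We know it is not the case that the angle is right or obtuse.
By disjunctive syllogism, the other disjunct must be true.

The angle is acute


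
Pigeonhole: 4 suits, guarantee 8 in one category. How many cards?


Pigeonhole: to guarantee k in one of n categories, need (k-1)×n + 1.
k = 8, n = 4
Minimum = (8-1) × 4 + 1 = 7 × 4 + 1

29


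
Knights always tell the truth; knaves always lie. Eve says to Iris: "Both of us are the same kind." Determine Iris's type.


Eve says: "Both of us are the same kind."
Case 1: Eve is a Knight (truth-teller)
  Statement is true → they ARE the same → Iris is also a Knight
Case 2: Eve is a Knave (liar)
  Statement is false → they are NOT the same → Iris is a Knight
In both cases, Iris is a Knight.

Knight


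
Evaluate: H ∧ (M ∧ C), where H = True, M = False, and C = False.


H = True, M = False, C = False
Step 1: M ∧ C = False AND False = False
Step 2: H ∧ False = True AND False = False
AND is true only when ALL operands are true.

False


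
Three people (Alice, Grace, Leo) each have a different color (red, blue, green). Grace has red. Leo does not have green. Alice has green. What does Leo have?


From clues:
  Alice → green
  Grace → red
By elimination, Leo gets the remaining.

blue


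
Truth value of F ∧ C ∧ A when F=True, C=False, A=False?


F = True, C = False, A = False
Expression: F ∧ C ∧ A
Step 1: F ∧ C = True AND False = False
Step 2: (False) ∧ A = False AND False = False

False


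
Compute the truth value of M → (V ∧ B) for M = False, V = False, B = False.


M = False, V = False, B = False
Step 1: V ∧ B = False AND False = False
Step 2: M → (False): false only when M=True and consequent=False.
Result: True

True


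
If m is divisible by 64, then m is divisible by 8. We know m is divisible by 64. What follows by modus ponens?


Modus ponens: P → Q, P ⊢ Q
P: m is divisible by 64
Q: m is divisible by 8
We have P → Q and P is true.
By modus ponens, Q must be true.

m is divisible by 8


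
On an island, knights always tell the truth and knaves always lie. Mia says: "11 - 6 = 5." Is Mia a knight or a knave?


Statement: "11 - 6 = 5."
Actual: 11 - 6 = 5
Claimed: 5
Statement is TRUE → Mia tells the truth → Knight

Knight


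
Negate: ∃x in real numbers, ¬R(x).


Original: ∃x ¬R(x)
Rule: ¬∀→∃, ¬∃→∀, negate predicate.
Negation: ∀x R(x)

∀x R(x)


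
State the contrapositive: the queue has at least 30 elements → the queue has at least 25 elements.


Original: If the queue has at least 30 elements, then the queue has at least 25 elements
Contrapositive: If ¬Q, then ¬P
Negate Q: not (the queue has at least 25 elements)
Negate P: not (the queue has at least 30 elements)

If not (the queue has at least 25 elements), then not (the queue has at least 30 elements).


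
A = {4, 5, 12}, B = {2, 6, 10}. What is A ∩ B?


A = {4, 5, 12}
B = {2, 6, 10}
Operation: intersection
Elements in both: none

∅


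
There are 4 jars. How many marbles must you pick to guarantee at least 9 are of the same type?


Pigeonhole: to guarantee k in one of n categories, need (k-1)×n + 1.
k = 9, n = 4
Minimum = (9-1) × 4 + 1 = 8 × 4 + 1

33


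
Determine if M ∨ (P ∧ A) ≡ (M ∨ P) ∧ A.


Expression 1: M ∨ (P ∧ A)
Expression 2: (M ∨ P) ∧ A
Truth table (M P A | Expr1 Expr2):
  T T T |   T     T
  T T F |   T     F   ← differ
  T F T |   T     T
  T F F |   T     F   ← differ
  F T T |   T     T
  F T F |   F     F
  F F T |   F     F
  F F F |   F     F
Counterexample: M=T, P=T, A=F gives Expr1 = T but Expr2 = F, so the expressions are NOT logically equivalent.

No


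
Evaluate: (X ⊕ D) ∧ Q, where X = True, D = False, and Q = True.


X = True, D = False, Q = True
Step 1: X ⊕ D = True XOR False = True
Step 2: True ∧ Q = True AND True = True
XOR true when exactly one of X,D is true; then AND with Q.

True


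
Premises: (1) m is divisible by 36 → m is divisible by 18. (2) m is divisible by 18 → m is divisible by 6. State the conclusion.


Hypothetical syllogism: P → Q, Q → R ⊢ P → R
Premise 1: m is divisible by 36 → m is divisible by 18
Premise 2: m is divisible by 18 → m is divisible by 6
Chain the implications: the middle term (m is divisible by 18) links the two.
Conclusion: If m is divisible by 36, then m is divisible by 6.

If m is divisible by 36, then m is divisible by 6.


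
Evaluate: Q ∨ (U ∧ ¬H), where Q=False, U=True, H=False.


Q = False, U = True, H = False
Expression: Q ∨ (U ∧ ¬H)
Step 1: ¬H = NOT False = True
Step 2: U ∧ ¬H = True AND True = True
Step 3: Q ∨ (True) = False OR True = True

True


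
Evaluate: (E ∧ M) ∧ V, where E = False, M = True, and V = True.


E = False, M = True, V = True
Step 1: E ∧ M = False AND True = False
Step 2: False ∧ V = False AND True = False
AND is true only when ALL operands are true.

False


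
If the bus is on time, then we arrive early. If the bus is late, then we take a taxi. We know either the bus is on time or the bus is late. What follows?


Constructive dilemma: (P → Q) ∧ (R → S), P ∨ R ⊢ Q ∨ S
Premise 1: the bus is on time → we arrive early
Premise 2: the bus is late → we take a taxi
Premise 3: the bus is on time ∨ the bus is late
Case 1: Assuming the bus is on time, then by Premise 1, we arrive early.
Case 2: Assuming the bus is late, then by Premise 2, we take a taxi.
Since one of the bus is on time or the bus is late must hold, we get we arrive early or we take a taxi.

We arrive early or we take a taxi.


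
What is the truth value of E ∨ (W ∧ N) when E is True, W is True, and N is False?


E = True, W = True, N = False
Step 1: W ∧ N = True AND False = False
Step 2: E ∨ False = True OR False = True
AND evaluated first (higher precedence); then OR applied.

True


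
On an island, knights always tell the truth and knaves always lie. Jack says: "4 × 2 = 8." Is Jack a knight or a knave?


Statement: "4 × 2 = 8."
Actual: 4 × 2 = 8
Claimed: 8
Statement is TRUE → Jack tells the truth → Knight

Knight


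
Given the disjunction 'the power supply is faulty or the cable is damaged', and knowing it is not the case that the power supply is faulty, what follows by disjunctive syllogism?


Disjunctive syllogism: P ∨ Q, ¬P ⊢ Q
Disjunction: the power supply is faulty ∨ the cable is damaged
We know it is not the case that the power supply is faulty.
By disjunctive syllogism, the other disjunct must be true.

The cable is damaged


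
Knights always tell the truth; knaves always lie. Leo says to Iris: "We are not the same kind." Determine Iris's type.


Leo says: "We are not the same kind."
Case 1: Leo is a Knight (truth-teller)
  Statement is true → they ARE different → Iris is a Knave
Case 2: Leo is a Knave (liar)
  Statement is false → they are NOT different → Iris is a Knave
In both cases, Iris is a Knave.

Knave


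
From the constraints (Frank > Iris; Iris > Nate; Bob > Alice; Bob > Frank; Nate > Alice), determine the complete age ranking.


Constraints: Frank > Iris; Iris > Nate; Bob > Alice; Bob > Frank; Nate > Alice
Method: at each step, the next-highest is the one remaining person who never appears on the smaller side of a constraint between remaining people.
  Step 1: remaining {Nate, Bob, Frank, Iris, Alice}; on the smaller side: {Nate, Frank, Iris, Alice} → Bob is next (Bob > Alice; Bob > Frank).
  Step 2: remaining {Nate, Frank, Iris, Alice}; on the smaller side: {Nate, Iris, Alice} → Frank is next (Frank > Iris).
  Step 3: remaining {Nate, Iris, Alice}; on the smaller side: {Nate, Alice} → Iris is next (Iris > Nate).
  Step 4: remaining {Nate, Alice}; on the smaller side: {Alice} → Nate is next (Nate > Alice).
  Step 5: only Alice remains → lowest.
Final ranking (highest to lowest):

Bob > Frank > Iris > Nate > Alice


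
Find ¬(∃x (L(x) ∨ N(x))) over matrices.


Original: ∃x (L(x) ∨ N(x))
Rule: ¬∀→∃, ¬∃→∀, negate predicate.
Negation: ∀x (¬L(x) ∧ ¬N(x))

∀x (¬L(x) ∧ ¬N(x))


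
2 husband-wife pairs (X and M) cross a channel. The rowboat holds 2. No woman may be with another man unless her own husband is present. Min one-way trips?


Label couples X and M.
1. WX+WM → (far: WX,WM; near: HX,HM)
2. WX ←   (far: WM; near: HX,HM,WX)
3. HX+HM → (far: HX,HM,WM; near: WX)
4. HX ←   (far: HM,WM; near: HX,WX)  — HX returns, since WX is alone on near bank
5. HX+WX → (far: all four; near: empty)
Every state respects the constraint.
Minimum trips = 5

5


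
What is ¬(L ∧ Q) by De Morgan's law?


De Morgan's law: ¬(P ∧ Q) ≡ ¬P ∨ ¬Q
¬(L ∧ Q) = ¬L ∨ ¬Q

¬L ∨ ¬Q


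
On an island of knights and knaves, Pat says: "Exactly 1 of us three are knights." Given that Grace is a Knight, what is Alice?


Pat claims exactly 1 knights among Pat, Grace, Alice.
Given: Grace is a Knight.

Case 1: Pat is a Knight (tells truth)
  Then exactly 1 of the three are knights.
  Counting Pat, Grace: 2 knight(s) so far. Need -1 more → impossible.
Case 2: Pat is a Knave (lies)
  Then the count is NOT 1.
  If Alice = Knave, count = 1 = 1 → claim would be true, contradicts lie.
  If Alice = Knight, count = 2 ≠ 1 → lie confirmed ✓

Alice is a Knight.

Knight


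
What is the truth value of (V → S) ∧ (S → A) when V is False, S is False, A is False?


V = False, S = False, A = False
Step 1: V → S is false only when V=True and S=False. Result: True
Step 2: S → A is false only when S=True and A=False. Result: True
Step 3: True ∧ True = True

True


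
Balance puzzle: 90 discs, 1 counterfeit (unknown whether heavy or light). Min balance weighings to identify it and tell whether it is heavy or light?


Let n = 90. 180 possibilities (n discs × lighter/heavier); each weighing has 3 outcomes.
Bound for k weighings: say the first weighing puts j discs on each pan. If it tips, the 2j weighed discs remain suspects (each with a known direction) and k-1 weighings give 3^(k-1) outcomes; 3^(k-1) is odd, so 2j ≤ 3^(k-1) - 1. If it balances, the n - 2j unweighed discs remain with direction unknown: 2(n - 2j) ≤ 3^(k-1) - 1 by the same parity argument. Adding, n ≤ (3^(k-1) - 1) + (3^(k-1) - 1)/2 = (3^k - 3)/2, and the classical three-group strategy achieves this (3 discs in 2 weighings, 12 in 3, 39 in 4, 120 in 5).
So we need the smallest k with (3^k - 3)/2 ≥ 90.
k = 4: (3^4 - 3)/2 = 39 < 90 ✗
k = 5: (3^5 - 3)/2 = 120 ≥ 90 ✓

5


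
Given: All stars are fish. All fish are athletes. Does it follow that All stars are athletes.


Premise 1: All stars are fish.
Premise 2: All fish are athletes.
Conclusion: All stars are athletes.
Barbara syllogism (AAA-1): All A are B, All B are C → All A are C.
Middle term (fish) distributed in premise 2.

Valid


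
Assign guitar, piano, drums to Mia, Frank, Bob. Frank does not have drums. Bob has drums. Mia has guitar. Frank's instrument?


From clues:
  Bob → drums
  Mia → guitar
By elimination, Frank gets the remaining.

piano


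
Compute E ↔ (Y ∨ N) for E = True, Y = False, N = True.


E = True, Y = False, N = True
Step 1: Y ∨ N = False OR True = True
Step 2: E ↔ (True): true when both sides have same truth value.
Result: True ↔ True = True

True


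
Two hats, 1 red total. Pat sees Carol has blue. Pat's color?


Total red = 1, Carol = blue
Red accounted for: 0
Remaining for Pat: 1
Pat's hat is red.

red


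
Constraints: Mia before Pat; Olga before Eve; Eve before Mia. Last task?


Constraints: Mia before Pat; Olga before Eve; Eve before Mia
The last task can have nothing scheduled after it, so it must never appear on the left of a 'before'.
Tasks appearing before some other task: Mia, Olga, Eve.
The only task not in that list is Pat → it is last.

Pat


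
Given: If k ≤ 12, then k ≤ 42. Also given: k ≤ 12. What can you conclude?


Modus ponens: P → Q, P ⊢ Q
P: k ≤ 12
Q: k ≤ 42
We have P → Q and P is true.
By modus ponens, Q must be true.

k ≤ 42


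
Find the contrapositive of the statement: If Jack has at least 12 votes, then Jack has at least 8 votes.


Original: If Jack has at least 12 votes, then Jack has at least 8 votes
Contrapositive: If ¬Q, then ¬P
Negate Q: not (Jack has at least 8 votes)
Negate P: not (Jack has at least 12 votes)

If not (Jack has at least 8 votes), then not (Jack has at least 12 votes).


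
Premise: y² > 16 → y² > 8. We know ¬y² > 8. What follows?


Modus tollens: P → Q, ¬Q ⊢ ¬P
P: y² > 16
Q: y² > 8
We have P → Q and Q is false.
By modus tollens, P must be false.

It is not the case that y² > 16


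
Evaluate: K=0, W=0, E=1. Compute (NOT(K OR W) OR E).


K OR W = 0
NOT(0) = 1
1 OR 1 = 1

1


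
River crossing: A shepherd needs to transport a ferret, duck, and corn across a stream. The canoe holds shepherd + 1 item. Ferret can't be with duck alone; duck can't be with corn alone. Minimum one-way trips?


1. shepherd+duck → 2. shepherd ← 3. shepherd+ferret → 4. shepherd+duck ← 5. shepherd+corn → 6. shepherd ← 7. shepherd+duck →
Minimum trips = 7

7


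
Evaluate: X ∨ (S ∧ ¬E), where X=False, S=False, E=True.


X = False, S = False, E = True
Expression: X ∨ (S ∧ ¬E)
Step 1: ¬E = NOT True = False
Step 2: S ∧ ¬E = False AND False = False
Step 3: X ∨ (False) = False OR False = False

False


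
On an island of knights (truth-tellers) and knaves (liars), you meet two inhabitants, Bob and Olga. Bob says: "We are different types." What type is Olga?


Bob says: "We are different types."
Case 1: Bob is a Knight (truth-teller)
  Statement is true → they ARE different → Olga is a Knave
Case 2: Bob is a Knave (liar)
  Statement is false → they are NOT different → Olga is a Knave
In both cases, Olga is a Knave.

Knave


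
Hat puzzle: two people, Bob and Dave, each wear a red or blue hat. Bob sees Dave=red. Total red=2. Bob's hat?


Total red = 2, Dave = red
Red accounted for: 1
Remaining for Bob: 1
Bob's hat is red.

red


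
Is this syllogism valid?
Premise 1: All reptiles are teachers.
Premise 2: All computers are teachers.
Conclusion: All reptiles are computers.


Premise 1: All reptiles are teachers.
Premise 2: All computers are teachers.
Conclusion: All reptiles are computers.
Fallacy: undistributed middle. teachers is predicate in both.
Counterexample: reptiles and computers could be disjoint subsets of teachers.

Invalid


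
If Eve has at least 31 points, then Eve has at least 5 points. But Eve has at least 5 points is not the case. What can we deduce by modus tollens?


Modus tollens: P → Q, ¬Q ⊢ ¬P
P: Eve has at least 31 points
Q: Eve has at least 5 points
We have P → Q and Q is false.
By modus tollens, P must be false.

It is not the case that Eve has at least 31 points
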